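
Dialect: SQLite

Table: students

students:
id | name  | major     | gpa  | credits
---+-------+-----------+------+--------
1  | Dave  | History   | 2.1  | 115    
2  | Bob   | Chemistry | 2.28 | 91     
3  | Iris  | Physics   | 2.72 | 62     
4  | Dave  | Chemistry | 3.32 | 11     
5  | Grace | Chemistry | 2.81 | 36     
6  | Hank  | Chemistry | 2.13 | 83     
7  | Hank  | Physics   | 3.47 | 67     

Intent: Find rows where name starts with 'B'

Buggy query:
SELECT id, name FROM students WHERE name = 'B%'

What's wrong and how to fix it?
Bug: Wildcards only work with LIKE; '=' treats '%' as a literal character

Fix: Use LIKE for wildcard pattern matching

Corrected query:
SELECT id, name FROM students WHERE name LIKE 'B%'

Result:
id | name
---+-----
2  | Bob 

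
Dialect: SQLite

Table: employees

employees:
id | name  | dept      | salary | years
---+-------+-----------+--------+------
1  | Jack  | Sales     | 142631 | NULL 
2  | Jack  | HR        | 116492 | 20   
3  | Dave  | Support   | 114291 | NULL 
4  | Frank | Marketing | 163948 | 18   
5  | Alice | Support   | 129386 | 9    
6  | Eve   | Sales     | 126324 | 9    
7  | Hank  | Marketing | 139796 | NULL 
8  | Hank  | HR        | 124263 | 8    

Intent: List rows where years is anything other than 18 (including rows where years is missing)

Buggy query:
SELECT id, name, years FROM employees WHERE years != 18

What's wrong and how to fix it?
Bug: Inequality against NULL is unknown, not true; rows with NULL are dropped

Fix: Add an explicit OR years IS NULL to include the missing-value rows

Corrected query:
SELECT id, name, years FROM employees WHERE years != 18 OR years IS NULL

Result:
id | name  | years
---+-------+------
1  | Jack  | NULL 
2  | Jack  | 20   
3  | Dave  | NULL 
5  | Alice | 9    
6  | Eve   | 9    
7  | Hank  | NULL 
8  | Hank  | 8    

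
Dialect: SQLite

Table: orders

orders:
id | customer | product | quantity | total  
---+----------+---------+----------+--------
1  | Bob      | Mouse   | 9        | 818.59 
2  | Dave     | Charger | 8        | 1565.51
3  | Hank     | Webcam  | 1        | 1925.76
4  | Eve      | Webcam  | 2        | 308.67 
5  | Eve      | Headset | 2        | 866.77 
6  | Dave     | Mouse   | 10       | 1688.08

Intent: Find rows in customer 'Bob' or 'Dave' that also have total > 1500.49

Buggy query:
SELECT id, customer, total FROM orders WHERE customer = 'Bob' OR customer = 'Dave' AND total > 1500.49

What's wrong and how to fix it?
Bug: Without parentheses, AND is evaluated before OR, so the total filter only applies to the 'Dave' branch

Fix: Group the OR with parentheses (or use IN), then AND the threshold

Corrected query:
SELECT id, customer, total FROM orders WHERE (customer = 'Bob' OR customer = 'Dave') AND total > 1500.49

Result:
id | customer | total  
---+----------+--------
2  | Dave     | 1565.51
6  | Dave     | 1688.08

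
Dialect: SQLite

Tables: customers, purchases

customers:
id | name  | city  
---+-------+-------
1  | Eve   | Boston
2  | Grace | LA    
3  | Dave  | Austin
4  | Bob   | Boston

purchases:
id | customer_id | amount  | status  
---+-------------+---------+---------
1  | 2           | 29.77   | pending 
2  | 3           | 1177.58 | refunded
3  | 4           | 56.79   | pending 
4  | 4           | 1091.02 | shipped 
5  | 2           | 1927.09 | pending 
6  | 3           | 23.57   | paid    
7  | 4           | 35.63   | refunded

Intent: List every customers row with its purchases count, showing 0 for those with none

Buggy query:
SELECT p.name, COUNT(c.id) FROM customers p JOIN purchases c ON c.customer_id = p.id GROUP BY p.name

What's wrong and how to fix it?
Bug: INNER JOIN drops customers rows that have no matching purchases rows

Fix: Switch to LEFT JOIN to retain unmatched parent rows

Corrected query:
SELECT p.name, COUNT(c.id) FROM customers p LEFT JOIN purchases c ON c.customer_id = p.id GROUP BY p.name

Result:
name  | COUNT(c.id)
------+------------
Bob   | 3          
Dave  | 2          
Eve   | 0          
Grace | 2          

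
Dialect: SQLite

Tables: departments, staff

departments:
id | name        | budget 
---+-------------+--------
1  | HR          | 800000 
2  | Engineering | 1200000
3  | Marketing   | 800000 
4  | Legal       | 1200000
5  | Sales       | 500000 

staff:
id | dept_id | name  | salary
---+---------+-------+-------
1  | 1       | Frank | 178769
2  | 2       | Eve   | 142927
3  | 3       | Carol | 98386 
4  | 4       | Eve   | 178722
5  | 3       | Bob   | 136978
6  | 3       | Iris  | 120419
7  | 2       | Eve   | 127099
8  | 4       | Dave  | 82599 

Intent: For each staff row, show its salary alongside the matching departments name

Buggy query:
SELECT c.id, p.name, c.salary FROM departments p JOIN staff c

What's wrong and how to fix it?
Bug: Missing join condition: each staff row is matched to all departments rows instead of just its own

Fix: Specify the join condition linking the foreign key to the parent id

Corrected query:
SELECT c.id, p.name, c.salary FROM departments p JOIN staff c ON c.dept_id = p.id

Result:
id | name        | salary
---+-------------+-------
1  | HR          | 178769
2  | Engineering | 142927
3  | Marketing   | 98386 
4  | Legal       | 178722
5  | Marketing   | 136978
6  | Marketing   | 120419
7  | Engineering | 127099
8  | Legal       | 82599 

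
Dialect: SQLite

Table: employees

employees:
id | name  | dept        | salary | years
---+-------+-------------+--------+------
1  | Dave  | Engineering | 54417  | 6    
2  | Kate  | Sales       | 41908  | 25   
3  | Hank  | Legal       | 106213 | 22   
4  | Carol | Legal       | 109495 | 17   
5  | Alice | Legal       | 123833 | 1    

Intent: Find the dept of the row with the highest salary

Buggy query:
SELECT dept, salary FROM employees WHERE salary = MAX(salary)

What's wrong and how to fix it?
Bug: WHERE is evaluated per row; an aggregate over the whole table isn't defined there

Fix: Wrap MAX in a scalar subquery so WHERE compares against a single value

Corrected query:
SELECT dept, salary FROM employees WHERE salary = (SELECT MAX(salary) FROM employees)

Result:
dept  | salary
------+-------
Legal | 123833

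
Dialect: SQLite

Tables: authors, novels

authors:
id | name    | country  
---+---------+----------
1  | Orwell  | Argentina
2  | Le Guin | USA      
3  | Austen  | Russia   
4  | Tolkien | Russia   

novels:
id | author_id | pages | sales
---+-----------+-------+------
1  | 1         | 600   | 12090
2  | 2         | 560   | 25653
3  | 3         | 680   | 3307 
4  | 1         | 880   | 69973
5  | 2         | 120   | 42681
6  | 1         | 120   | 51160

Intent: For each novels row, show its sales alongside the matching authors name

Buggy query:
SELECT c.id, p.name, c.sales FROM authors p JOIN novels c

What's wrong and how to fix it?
Bug: Missing join condition: each novels row is matched to all authors rows instead of just its own

Fix: Add ON c.author_id = p.id to the JOIN

Corrected query:
SELECT c.id, p.name, c.sales FROM authors p JOIN novels c ON c.author_id = p.id

Result:
id | name    | sales
---+---------+------
1  | Orwell  | 12090
2  | Le Guin | 25653
3  | Austen  | 3307 
4  | Orwell  | 69973
5  | Le Guin | 42681
6  | Orwell  | 51160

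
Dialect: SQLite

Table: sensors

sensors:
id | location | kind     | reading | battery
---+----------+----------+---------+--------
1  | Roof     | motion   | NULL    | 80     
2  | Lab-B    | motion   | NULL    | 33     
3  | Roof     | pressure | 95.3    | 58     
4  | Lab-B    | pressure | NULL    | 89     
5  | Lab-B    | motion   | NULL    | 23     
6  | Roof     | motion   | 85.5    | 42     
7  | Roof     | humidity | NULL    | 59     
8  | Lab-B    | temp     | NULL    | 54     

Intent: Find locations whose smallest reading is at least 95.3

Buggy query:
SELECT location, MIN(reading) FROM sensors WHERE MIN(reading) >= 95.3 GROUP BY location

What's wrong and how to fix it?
Bug: MIN() in WHERE is a misuse of aggregate

Fix: Replace WHERE with HAVING after the GROUP BY

Corrected query:
SELECT location, MIN(reading) FROM sensors GROUP BY location HAVING MIN(reading) >= 95.3

Result:
(no rows)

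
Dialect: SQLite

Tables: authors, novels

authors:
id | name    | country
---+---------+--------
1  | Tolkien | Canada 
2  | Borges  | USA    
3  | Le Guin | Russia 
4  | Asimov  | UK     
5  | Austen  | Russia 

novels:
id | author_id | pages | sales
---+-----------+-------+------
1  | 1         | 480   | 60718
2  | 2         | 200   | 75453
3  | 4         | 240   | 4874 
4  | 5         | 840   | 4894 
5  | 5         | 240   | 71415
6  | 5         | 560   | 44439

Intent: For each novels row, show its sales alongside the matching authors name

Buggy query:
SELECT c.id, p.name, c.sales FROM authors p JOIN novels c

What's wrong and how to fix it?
Bug: JOIN with no ON clause produces a cartesian product; every novels row pairs with every authors row

Fix: Add ON c.author_id = p.id to the JOIN

Corrected query:
SELECT c.id, p.name, c.sales FROM authors p JOIN novels c ON c.author_id = p.id

Result:
id | name    | sales
---+---------+------
1  | Tolkien | 60718
2  | Borges  | 75453
3  | Asimov  | 4874 
4  | Austen  | 4894 
5  | Austen  | 71415
6  | Austen  | 44439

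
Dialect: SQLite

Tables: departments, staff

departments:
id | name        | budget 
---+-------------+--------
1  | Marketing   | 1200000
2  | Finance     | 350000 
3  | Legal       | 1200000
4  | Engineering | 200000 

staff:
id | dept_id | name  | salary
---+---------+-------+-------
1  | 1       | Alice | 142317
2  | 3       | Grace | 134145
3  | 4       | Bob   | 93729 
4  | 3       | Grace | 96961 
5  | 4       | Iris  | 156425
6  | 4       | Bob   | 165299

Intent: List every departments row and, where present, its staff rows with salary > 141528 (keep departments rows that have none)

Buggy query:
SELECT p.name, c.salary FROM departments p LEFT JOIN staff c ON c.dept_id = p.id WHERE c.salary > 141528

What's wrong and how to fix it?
Bug: A WHERE condition on the right-hand table after LEFT JOIN drops unmatched parents

Fix: Put 'c.salary > 141528' in the JOIN's ON clause instead of WHERE

Corrected query:
SELECT p.name, c.salary FROM departments p LEFT JOIN staff c ON c.dept_id = p.id AND c.salary > 141528

Result:
name        | salary
------------+-------
Marketing   | 142317
Finance     | NULL  
Legal       | NULL  
Engineering | 156425
Engineering | 165299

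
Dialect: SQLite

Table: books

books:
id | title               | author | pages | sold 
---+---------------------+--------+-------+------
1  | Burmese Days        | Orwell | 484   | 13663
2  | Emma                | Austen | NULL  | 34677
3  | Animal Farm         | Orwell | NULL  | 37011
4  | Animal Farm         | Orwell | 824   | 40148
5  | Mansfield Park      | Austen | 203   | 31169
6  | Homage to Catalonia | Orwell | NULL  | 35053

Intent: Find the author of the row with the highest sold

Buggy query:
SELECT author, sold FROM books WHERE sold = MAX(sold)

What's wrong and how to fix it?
Bug: MAX(sold) is an aggregate and cannot be used directly in WHERE

Fix: Wrap MAX in a scalar subquery so WHERE compares against a single value

Corrected query:
SELECT author, sold FROM books WHERE sold = (SELECT MAX(sold) FROM books)

Result:
author | sold 
-------+------
Orwell | 40148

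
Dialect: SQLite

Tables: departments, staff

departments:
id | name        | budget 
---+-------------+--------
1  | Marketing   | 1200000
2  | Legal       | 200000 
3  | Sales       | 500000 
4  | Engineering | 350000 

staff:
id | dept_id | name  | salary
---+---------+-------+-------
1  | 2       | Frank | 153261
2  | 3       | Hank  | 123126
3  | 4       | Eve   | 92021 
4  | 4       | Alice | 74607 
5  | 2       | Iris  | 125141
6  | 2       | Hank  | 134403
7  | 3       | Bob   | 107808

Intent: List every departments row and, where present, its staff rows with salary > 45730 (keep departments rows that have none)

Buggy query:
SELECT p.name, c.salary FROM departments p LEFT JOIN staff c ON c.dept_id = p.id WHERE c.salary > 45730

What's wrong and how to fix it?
Bug: Filtering c.salary in WHERE discards the NULL rows produced by LEFT JOIN, turning it into an inner join

Fix: Put 'c.salary > 45730' in the JOIN's ON clause instead of WHERE

Corrected query:
SELECT p.name, c.salary FROM departments p LEFT JOIN staff c ON c.dept_id = p.id AND c.salary > 45730

Result:
name        | salary
------------+-------
Marketing   | NULL  
Legal       | 125141
Legal       | 134403
Legal       | 153261
Sales       | 107808
Sales       | 123126
Engineering | 74607 
Engineering | 92021 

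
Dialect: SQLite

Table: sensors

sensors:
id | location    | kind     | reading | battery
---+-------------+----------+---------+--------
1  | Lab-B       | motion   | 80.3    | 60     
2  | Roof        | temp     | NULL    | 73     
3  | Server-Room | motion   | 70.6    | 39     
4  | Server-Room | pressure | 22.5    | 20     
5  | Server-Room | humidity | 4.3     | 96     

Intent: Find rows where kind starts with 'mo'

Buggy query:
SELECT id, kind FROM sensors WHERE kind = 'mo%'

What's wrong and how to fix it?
Bug: '=' compares the literal string including the % character; pattern matching needs LIKE

Fix: Use LIKE for wildcard pattern matching

Corrected query:
SELECT id, kind FROM sensors WHERE kind LIKE 'mo%'

Result:
id | kind  
---+-------
1  | motion
3  | motion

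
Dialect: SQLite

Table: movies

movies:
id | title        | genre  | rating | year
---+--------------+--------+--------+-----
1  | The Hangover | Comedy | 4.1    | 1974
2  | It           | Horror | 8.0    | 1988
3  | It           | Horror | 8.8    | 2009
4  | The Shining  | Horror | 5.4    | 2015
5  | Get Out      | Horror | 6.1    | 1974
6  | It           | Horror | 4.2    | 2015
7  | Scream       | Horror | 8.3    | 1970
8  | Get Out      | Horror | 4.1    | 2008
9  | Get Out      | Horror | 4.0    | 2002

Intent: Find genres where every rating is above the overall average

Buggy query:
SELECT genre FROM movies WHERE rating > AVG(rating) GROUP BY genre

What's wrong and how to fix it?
Bug: AVG() is an aggregate; it can't sit directly in WHERE

Fix: Use a subquery for AVG and a HAVING MIN(...) filter so the condition holds for every row in the group

Corrected query:
SELECT genre FROM movies GROUP BY genre HAVING MIN(rating) > (SELECT AVG(rating) FROM movies)

Result:
(no rows)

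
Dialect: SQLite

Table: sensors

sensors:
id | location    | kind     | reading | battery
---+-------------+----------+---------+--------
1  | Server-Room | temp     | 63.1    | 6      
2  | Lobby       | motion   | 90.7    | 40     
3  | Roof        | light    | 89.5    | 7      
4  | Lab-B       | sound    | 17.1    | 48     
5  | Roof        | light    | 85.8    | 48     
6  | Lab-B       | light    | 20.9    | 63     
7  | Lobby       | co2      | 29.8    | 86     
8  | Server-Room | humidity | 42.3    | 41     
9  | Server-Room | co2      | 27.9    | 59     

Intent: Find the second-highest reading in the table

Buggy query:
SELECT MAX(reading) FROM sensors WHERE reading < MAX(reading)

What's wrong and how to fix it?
Bug: MAX(reading) on the right of the comparison is an aggregate-in-WHERE error

Fix: Put the inner MAX in a scalar subquery

Corrected query:
SELECT MAX(reading) FROM sensors WHERE reading < (SELECT MAX(reading) FROM sensors)

Result:
MAX(reading)
------------
89.5        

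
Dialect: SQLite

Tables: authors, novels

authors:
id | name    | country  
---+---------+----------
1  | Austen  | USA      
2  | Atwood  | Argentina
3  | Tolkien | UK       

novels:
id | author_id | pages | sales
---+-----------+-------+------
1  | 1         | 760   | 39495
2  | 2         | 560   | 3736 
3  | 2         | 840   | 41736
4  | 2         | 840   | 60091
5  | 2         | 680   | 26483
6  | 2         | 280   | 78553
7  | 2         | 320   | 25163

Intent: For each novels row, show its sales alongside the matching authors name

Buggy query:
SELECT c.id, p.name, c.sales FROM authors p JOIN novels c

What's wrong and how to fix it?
Bug: JOIN with no ON clause produces a cartesian product; every novels row pairs with every authors row

Fix: Specify the join condition linking the foreign key to the parent id

Corrected query:
SELECT c.id, p.name, c.sales FROM authors p JOIN novels c ON c.author_id = p.id

Result:
id | name   | sales
---+--------+------
1  | Austen | 39495
2  | Atwood | 3736 
3  | Atwood | 41736
4  | Atwood | 60091
5  | Atwood | 26483
6  | Atwood | 78553
7  | Atwood | 25163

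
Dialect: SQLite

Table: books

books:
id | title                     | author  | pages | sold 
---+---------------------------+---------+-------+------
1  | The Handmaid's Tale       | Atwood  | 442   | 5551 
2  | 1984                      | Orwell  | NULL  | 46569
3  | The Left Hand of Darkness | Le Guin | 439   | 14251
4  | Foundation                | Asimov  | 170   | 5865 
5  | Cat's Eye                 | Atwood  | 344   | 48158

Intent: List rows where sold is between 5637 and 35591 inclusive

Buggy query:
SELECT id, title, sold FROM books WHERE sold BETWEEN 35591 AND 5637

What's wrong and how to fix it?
Bug: BETWEEN expects the lower bound first; with 35591 AND 5637 the range is empty

Fix: Swap the bounds so the smaller value comes first

Corrected query:
SELECT id, title, sold FROM books WHERE sold BETWEEN 5637 AND 35591

Result:
id | title                     | sold 
---+---------------------------+------
3  | The Left Hand of Darkness | 14251
4  | Foundation                | 5865 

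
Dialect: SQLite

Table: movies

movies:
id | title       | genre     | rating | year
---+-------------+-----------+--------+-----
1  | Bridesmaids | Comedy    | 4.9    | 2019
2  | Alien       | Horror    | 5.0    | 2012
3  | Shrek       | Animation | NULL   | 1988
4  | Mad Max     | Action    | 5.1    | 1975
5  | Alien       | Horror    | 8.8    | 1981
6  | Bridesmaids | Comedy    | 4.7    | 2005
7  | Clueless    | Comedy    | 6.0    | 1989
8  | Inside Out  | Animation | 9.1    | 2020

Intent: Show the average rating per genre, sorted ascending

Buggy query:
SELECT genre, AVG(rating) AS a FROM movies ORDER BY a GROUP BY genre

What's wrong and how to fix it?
Bug: ORDER BY appears before GROUP BY; SQL clause order requires GROUP BY first

Fix: Reorder: SELECT … FROM … GROUP BY … ORDER BY …

Corrected query:
SELECT genre, AVG(rating) AS a FROM movies GROUP BY genre ORDER BY a

Result:
genre     | a  
----------+----
Action    | 5.1
Comedy    | 5.2
Horror    | 6.9
Animation | 9.1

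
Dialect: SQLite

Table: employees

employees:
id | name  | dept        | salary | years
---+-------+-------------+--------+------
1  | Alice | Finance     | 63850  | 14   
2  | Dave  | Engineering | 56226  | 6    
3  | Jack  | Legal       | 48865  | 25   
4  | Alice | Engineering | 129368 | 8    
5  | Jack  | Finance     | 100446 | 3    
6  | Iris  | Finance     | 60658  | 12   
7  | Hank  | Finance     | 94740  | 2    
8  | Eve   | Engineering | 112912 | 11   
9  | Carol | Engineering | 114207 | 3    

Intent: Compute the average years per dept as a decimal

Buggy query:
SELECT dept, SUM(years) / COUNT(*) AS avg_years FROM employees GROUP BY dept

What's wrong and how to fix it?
Bug: SUM(years) and COUNT(*) are both integers; the division truncates the fractional part

Fix: Multiply by 1.0 (or CAST to REAL) to force floating-point division

Corrected query:
SELECT dept, SUM(years) * 1.0 / COUNT(*) AS avg_years FROM employees GROUP BY dept

Result:
dept        | avg_years
------------+----------
Engineering | 7        
Finance     | 7.75     
Legal       | 25       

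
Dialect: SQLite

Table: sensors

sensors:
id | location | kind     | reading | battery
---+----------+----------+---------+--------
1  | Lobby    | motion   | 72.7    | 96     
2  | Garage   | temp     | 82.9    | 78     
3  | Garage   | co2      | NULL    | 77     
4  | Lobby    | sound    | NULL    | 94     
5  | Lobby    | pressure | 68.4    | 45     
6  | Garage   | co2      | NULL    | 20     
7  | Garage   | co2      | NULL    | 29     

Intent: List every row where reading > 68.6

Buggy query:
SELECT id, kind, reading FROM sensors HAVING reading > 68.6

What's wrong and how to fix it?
Bug: This is a non-aggregate query (no GROUP BY, no aggregates), so in SQLite the HAVING clause is invalid here; a row-level condition belongs in WHERE

Fix: Replace HAVING with WHERE since the condition applies to individual rows

Corrected query:
SELECT id, kind, reading FROM sensors WHERE reading > 68.6

Result:
id | kind   | reading
---+--------+--------
1  | motion | 72.7   
2  | temp   | 82.9   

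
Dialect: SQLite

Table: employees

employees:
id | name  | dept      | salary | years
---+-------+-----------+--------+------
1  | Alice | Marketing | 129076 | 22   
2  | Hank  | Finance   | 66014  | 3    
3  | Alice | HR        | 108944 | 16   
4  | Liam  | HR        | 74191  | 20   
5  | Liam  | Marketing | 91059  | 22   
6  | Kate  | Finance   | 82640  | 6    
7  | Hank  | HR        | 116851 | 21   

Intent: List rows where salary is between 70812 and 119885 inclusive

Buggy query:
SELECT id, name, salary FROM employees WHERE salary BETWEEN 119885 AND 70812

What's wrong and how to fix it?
Bug: BETWEEN expects the lower bound first; with 119885 AND 70812 the range is empty

Fix: Swap the bounds so the smaller value comes first

Corrected query:
SELECT id, name, salary FROM employees WHERE salary BETWEEN 70812 AND 119885

Result:
id | name  | salary
---+-------+-------
3  | Alice | 108944
4  | Liam  | 74191 
5  | Liam  | 91059 
6  | Kate  | 82640 
7  | Hank  | 116851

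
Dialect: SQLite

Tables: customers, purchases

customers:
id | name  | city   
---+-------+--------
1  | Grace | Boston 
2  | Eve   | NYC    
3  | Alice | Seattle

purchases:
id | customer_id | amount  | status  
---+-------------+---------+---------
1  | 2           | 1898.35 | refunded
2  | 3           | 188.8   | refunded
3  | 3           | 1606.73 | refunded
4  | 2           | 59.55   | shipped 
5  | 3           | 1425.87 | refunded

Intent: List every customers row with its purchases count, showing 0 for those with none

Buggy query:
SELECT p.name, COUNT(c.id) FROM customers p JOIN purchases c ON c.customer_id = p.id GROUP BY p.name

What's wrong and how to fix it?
Bug: INNER JOIN drops customers rows that have no matching purchases rows

Fix: Switch to LEFT JOIN to retain unmatched parent rows

Corrected query:
SELECT p.name, COUNT(c.id) FROM customers p LEFT JOIN purchases c ON c.customer_id = p.id GROUP BY p.name

Result:
name  | COUNT(c.id)
------+------------
Alice | 3          
Eve   | 2          
Grace | 0          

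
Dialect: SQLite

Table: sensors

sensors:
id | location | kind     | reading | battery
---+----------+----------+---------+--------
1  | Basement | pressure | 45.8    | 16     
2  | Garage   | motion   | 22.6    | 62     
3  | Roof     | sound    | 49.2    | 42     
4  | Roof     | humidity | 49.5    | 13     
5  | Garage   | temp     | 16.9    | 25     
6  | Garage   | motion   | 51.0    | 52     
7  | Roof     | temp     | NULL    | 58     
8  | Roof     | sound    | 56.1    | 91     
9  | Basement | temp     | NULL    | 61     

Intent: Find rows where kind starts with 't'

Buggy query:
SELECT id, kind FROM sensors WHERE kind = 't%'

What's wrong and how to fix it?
Bug: '=' compares the literal string including the % character; pattern matching needs LIKE

Fix: Use LIKE for wildcard pattern matching

Corrected query:
SELECT id, kind FROM sensors WHERE kind LIKE 't%'

Result:
id | kind
---+-----
5  | temp
7  | temp
9  | temp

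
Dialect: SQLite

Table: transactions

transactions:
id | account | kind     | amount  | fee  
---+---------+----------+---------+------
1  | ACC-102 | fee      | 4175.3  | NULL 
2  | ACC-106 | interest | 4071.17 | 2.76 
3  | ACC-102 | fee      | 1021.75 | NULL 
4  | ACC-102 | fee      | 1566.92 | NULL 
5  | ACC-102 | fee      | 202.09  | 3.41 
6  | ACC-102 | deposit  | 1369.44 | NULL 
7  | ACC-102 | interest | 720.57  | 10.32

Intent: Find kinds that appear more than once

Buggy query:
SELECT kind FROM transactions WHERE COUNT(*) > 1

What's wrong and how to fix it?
Bug: COUNT(*) is an aggregate and cannot be used in WHERE

Fix: GROUP BY kind, then filter groups with HAVING COUNT(*) > 1

Corrected query:
SELECT kind FROM transactions GROUP BY kind HAVING COUNT(*) > 1

Result:
kind    
--------
fee     
interest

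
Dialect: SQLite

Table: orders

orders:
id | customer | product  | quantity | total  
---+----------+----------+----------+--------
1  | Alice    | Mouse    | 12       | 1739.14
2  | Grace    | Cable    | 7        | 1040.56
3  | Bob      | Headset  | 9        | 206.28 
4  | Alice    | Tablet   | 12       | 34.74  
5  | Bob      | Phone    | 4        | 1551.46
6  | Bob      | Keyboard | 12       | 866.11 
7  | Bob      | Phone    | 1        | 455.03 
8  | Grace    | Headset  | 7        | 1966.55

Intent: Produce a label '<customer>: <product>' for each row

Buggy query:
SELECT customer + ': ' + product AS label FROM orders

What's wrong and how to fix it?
Bug: SQLite uses || for string concatenation; + coerces text to numbers (yielding 0)

Fix: Use the || operator for string concatenation

Corrected query:
SELECT customer || ': ' || product AS label FROM orders

Result:
label         
--------------
Alice: Mouse  
Grace: Cable  
Bob: Headset  
Alice: Tablet 
Bob: Phone    
Bob: Keyboard 
Bob: Phone    
Grace: Headset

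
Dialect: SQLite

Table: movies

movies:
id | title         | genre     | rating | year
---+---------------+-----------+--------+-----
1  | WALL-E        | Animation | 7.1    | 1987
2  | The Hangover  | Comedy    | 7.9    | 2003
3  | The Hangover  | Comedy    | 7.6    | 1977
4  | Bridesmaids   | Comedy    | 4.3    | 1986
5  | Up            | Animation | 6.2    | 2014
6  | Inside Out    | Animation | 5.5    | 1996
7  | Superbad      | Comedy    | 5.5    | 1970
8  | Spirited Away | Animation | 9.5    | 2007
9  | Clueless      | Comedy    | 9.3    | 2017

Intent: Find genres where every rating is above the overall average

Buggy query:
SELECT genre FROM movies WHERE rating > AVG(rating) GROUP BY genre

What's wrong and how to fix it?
Bug: WHERE evaluates per row before aggregation, so AVG() is unavailable

Fix: Compute the overall average in a scalar subquery and compare each group's MIN against it in HAVING

Corrected query:
SELECT genre FROM movies GROUP BY genre HAVING MIN(rating) > (SELECT AVG(rating) FROM movies)

Result:
(no rows)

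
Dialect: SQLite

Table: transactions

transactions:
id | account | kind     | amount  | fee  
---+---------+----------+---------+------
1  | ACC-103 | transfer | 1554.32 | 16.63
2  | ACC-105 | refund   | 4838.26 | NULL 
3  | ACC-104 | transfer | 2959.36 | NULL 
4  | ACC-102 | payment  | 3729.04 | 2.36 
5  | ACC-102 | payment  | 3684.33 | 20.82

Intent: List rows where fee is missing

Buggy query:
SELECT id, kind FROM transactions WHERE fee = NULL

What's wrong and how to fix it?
Bug: Comparing to NULL with '=' never matches; NULL = NULL is unknown, not true

Fix: Replace '= NULL' with 'IS NULL'

Corrected query:
SELECT id, kind FROM transactions WHERE fee IS NULL

Result:
id | kind    
---+---------
2  | refund  
3  | transfer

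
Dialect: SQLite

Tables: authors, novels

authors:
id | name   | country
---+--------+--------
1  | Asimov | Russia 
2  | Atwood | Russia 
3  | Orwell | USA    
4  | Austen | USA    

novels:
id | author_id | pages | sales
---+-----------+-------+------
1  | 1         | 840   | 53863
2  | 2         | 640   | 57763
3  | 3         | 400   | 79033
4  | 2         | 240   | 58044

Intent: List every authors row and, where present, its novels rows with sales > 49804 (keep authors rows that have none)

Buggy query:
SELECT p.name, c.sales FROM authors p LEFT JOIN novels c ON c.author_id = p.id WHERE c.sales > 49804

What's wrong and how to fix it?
Bug: A WHERE condition on the right-hand table after LEFT JOIN drops unmatched parents

Fix: Put 'c.sales > 49804' in the JOIN's ON clause instead of WHERE

Corrected query:
SELECT p.name, c.sales FROM authors p LEFT JOIN novels c ON c.author_id = p.id AND c.sales > 49804

Result:
name   | sales
-------+------
Asimov | 53863
Atwood | 57763
Atwood | 58044
Orwell | 79033
Austen | NULL 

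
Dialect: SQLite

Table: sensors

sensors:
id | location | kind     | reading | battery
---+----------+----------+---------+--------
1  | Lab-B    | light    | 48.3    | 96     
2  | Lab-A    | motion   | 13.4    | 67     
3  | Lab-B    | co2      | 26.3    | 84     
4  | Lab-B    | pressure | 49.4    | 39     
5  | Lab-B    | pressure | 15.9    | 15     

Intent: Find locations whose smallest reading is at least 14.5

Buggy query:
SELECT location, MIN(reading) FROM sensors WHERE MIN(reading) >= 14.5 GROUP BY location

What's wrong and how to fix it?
Bug: Aggregates like MIN are computed per group after WHERE runs

Fix: Use HAVING for the per-group MIN condition

Corrected query:
SELECT location, MIN(reading) FROM sensors GROUP BY location HAVING MIN(reading) >= 14.5

Result:
location | MIN(reading)
---------+-------------
Lab-B    | 15.9        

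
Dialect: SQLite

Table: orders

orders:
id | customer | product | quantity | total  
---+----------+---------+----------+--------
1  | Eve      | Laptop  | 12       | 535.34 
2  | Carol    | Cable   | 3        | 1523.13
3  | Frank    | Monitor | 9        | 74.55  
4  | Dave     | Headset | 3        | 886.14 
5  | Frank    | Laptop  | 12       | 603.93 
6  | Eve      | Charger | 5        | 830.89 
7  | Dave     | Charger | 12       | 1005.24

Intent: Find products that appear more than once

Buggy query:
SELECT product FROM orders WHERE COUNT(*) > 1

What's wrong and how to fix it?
Bug: WHERE can't reference COUNT(*); aggregates are computed after WHERE

Fix: GROUP BY product, then filter groups with HAVING COUNT(*) > 1

Corrected query:
SELECT product FROM orders GROUP BY product HAVING COUNT(*) > 1

Result:
product
-------
Charger
Laptop 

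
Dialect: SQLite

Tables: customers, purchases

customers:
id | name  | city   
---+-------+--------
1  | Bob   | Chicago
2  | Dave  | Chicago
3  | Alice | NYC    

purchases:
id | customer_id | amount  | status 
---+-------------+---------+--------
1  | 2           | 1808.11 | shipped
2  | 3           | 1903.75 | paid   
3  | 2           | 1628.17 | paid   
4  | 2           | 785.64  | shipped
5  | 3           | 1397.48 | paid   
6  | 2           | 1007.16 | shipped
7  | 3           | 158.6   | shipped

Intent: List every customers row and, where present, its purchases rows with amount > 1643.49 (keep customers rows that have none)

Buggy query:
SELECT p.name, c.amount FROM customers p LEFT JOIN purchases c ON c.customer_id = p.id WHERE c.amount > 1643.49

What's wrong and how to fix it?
Bug: Filtering c.amount in WHERE discards the NULL rows produced by LEFT JOIN, turning it into an inner join

Fix: Move the right-table condition into the ON clause so unmatched parents are kept

Corrected query:
SELECT p.name, c.amount FROM customers p LEFT JOIN purchases c ON c.customer_id = p.id AND c.amount > 1643.49

Result:
name  | amount 
------+--------
Bob   | NULL   
Dave  | 1808.11
Alice | 1903.75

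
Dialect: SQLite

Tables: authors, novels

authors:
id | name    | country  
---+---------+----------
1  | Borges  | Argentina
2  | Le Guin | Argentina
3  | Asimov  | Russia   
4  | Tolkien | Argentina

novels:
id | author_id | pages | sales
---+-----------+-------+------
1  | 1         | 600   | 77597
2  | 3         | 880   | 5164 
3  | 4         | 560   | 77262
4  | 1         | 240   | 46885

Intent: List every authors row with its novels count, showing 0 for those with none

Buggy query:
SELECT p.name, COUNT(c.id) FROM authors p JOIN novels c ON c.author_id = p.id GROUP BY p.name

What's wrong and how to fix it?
Bug: INNER JOIN drops authors rows that have no matching novels rows

Fix: Use LEFT JOIN so parents without children still appear (COUNT(c.id) gives 0)

Corrected query:
SELECT p.name, COUNT(c.id) FROM authors p LEFT JOIN novels c ON c.author_id = p.id GROUP BY p.name

Result:
name    | COUNT(c.id)
--------+------------
Asimov  | 1          
Borges  | 2          
Le Guin | 0          
Tolkien | 1          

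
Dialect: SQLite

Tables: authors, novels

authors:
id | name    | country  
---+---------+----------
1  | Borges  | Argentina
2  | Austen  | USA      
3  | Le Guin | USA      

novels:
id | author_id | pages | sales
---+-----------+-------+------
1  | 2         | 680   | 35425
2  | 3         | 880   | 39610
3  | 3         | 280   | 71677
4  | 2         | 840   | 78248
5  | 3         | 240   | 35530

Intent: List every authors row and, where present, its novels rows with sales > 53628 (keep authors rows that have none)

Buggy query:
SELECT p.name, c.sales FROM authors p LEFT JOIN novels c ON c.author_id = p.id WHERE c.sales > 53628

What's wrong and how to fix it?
Bug: A WHERE condition on the right-hand table after LEFT JOIN drops unmatched parents

Fix: Put 'c.sales > 53628' in the JOIN's ON clause instead of WHERE

Corrected query:
SELECT p.name, c.sales FROM authors p LEFT JOIN novels c ON c.author_id = p.id AND c.sales > 53628

Result:
name    | sales
--------+------
Borges  | NULL 
Austen  | 78248
Le Guin | 71677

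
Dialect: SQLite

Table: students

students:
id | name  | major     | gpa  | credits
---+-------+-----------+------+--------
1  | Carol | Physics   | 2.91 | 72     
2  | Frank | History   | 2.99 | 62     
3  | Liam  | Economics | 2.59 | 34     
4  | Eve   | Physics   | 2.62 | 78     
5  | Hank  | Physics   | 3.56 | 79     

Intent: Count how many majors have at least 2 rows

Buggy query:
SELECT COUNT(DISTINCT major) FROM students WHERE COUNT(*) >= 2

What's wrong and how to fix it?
Bug: WHERE filters individual rows, not groups, so a group-level COUNT is invalid there

Fix: Use a subquery that GROUPs and filters with HAVING, then count its rows

Corrected query:
SELECT COUNT(*) FROM (SELECT major FROM students GROUP BY major HAVING COUNT(*) >= 2)

Result:
COUNT(*)
--------
1       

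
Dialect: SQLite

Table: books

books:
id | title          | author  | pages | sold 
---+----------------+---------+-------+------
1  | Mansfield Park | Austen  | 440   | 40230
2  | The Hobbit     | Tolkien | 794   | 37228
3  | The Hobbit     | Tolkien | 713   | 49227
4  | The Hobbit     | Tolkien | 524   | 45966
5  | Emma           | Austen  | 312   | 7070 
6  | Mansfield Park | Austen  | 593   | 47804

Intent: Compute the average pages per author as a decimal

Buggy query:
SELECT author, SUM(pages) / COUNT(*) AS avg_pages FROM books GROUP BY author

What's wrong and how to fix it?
Bug: Both operands are integers, so '/' performs integer division and truncates

Fix: Multiply by 1.0 (or CAST to REAL) to force floating-point division

Corrected query:
SELECT author, SUM(pages) * 1.0 / COUNT(*) AS avg_pages FROM books GROUP BY author

Result:
author  | avg_pages 
--------+-----------
Austen  | 448.333333
Tolkien | 677       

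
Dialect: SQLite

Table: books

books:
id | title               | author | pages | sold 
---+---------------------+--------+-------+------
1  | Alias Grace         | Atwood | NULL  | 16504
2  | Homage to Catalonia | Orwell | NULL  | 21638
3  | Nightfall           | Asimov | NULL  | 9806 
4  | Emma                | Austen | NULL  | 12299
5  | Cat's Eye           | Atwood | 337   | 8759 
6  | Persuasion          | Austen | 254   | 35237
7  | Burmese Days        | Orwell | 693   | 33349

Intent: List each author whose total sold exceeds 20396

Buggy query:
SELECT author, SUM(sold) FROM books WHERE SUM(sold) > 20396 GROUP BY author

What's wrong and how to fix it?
Bug: Aggregate functions cannot appear in a WHERE clause

Fix: Use HAVING (which filters groups after aggregation) instead of WHERE

Corrected query:
SELECT author, SUM(sold) FROM books GROUP BY author HAVING SUM(sold) > 20396

Result:
author | SUM(sold)
-------+----------
Atwood | 25263    
Austen | 47536    
Orwell | 54987    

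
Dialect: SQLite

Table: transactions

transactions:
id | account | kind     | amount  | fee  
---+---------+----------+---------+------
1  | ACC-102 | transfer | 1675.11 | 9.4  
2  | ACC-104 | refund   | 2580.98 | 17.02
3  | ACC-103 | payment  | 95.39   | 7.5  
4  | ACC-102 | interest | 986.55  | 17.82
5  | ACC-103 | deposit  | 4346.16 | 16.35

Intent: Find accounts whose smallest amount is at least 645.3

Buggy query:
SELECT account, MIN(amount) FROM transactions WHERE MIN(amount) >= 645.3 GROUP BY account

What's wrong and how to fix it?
Bug: MIN() in WHERE is a misuse of aggregate

Fix: Use HAVING for the per-group MIN condition

Corrected query:
SELECT account, MIN(amount) FROM transactions GROUP BY account HAVING MIN(amount) >= 645.3

Result:
account | MIN(amount)
--------+------------
ACC-102 | 986.55     
ACC-104 | 2580.98    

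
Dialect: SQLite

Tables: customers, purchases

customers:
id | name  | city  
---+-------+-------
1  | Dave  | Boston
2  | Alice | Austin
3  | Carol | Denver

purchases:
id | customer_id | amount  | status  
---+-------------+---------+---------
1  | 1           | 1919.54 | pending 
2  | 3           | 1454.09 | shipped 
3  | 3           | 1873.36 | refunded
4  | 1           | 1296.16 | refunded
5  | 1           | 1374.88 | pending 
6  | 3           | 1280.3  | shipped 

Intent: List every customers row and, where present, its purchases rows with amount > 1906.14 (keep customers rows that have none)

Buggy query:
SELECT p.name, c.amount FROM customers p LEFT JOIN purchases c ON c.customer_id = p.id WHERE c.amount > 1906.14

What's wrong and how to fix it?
Bug: A WHERE condition on the right-hand table after LEFT JOIN drops unmatched parents

Fix: Move the right-table condition into the ON clause so unmatched parents are kept

Corrected query:
SELECT p.name, c.amount FROM customers p LEFT JOIN purchases c ON c.customer_id = p.id AND c.amount > 1906.14

Result:
name  | amount 
------+--------
Dave  | 1919.54
Alice | NULL   
Carol | NULL   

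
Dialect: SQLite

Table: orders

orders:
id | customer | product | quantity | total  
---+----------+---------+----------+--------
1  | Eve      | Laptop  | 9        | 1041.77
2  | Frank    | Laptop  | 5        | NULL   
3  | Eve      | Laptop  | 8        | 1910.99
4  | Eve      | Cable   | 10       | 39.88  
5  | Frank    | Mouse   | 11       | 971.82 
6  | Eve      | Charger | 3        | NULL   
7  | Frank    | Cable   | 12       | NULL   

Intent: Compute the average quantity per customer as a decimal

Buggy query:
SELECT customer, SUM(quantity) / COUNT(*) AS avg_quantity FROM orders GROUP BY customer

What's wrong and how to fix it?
Bug: Both operands are integers, so '/' performs integer division and truncates

Fix: Multiply by 1.0 (or CAST to REAL) to force floating-point division

Corrected query:
SELECT customer, SUM(quantity) * 1.0 / COUNT(*) AS avg_quantity FROM orders GROUP BY customer

Result:
customer | avg_quantity
---------+-------------
Eve      | 7.5         
Frank    | 9.333333    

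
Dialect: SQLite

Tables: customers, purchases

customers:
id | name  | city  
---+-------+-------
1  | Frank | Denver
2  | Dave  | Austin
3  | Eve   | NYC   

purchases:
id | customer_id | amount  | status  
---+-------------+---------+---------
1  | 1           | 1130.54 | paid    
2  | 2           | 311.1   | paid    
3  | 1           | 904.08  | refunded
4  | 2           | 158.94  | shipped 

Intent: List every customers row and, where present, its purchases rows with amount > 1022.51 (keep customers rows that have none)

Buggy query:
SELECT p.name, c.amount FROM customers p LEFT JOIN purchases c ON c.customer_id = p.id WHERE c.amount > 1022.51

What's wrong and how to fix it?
Bug: A WHERE condition on the right-hand table after LEFT JOIN drops unmatched parents

Fix: Put 'c.amount > 1022.51' in the JOIN's ON clause instead of WHERE

Corrected query:
SELECT p.name, c.amount FROM customers p LEFT JOIN purchases c ON c.customer_id = p.id AND c.amount > 1022.51

Result:
name  | amount 
------+--------
Frank | 1130.54
Dave  | NULL   
Eve   | NULL   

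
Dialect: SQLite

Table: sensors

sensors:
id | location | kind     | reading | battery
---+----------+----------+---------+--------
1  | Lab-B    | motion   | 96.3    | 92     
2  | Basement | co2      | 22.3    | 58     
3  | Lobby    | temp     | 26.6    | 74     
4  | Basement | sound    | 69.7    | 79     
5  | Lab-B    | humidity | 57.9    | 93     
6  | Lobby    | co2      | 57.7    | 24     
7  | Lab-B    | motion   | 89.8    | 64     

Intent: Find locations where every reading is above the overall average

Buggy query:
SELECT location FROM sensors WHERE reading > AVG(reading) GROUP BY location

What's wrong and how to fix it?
Bug: AVG() is an aggregate; it can't sit directly in WHERE

Fix: Use a subquery for AVG and a HAVING MIN(...) filter so the condition holds for every row in the group

Corrected query:
SELECT location FROM sensors GROUP BY location HAVING MIN(reading) > (SELECT AVG(reading) FROM sensors)

Result:
(no rows)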